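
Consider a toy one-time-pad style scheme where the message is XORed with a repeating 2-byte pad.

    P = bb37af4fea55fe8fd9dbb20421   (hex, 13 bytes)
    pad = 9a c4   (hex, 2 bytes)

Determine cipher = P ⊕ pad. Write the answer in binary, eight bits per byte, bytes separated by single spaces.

The 2-byte key repeats, so the effective keystream is 9a c4 9a c4 9a c4 9a c4 9a c4 9a c4 9a.
byte 0: 10111011 ^ 10011010 = 00100001
byte 1: 00110111 ^ 11000100 = 11110011
byte 2: 10101111 ^ 10011010 = 00110101
byte 3: 01001111 ^ 11000100 = 10001011
byte 4: 11101010 ^ 10011010 = 01110000
byte 5: 01010101 ^ 11000100 = 10010001
byte 6: 11111110 ^ 10011010 = 01100100
byte 7: 10001111 ^ 11000100 = 01001011
byte 8: 11011001 ^ 10011010 = 01000011
byte 9: 11011011 ^ 11000100 = 00011111
byte 10: 10110010 ^ 10011010 = 00101000
byte 11: 00000100 ^ 11000100 = 11000000
byte 12: 00100001 ^ 10011010 = 10111011

00100001 11110011 00110101 10001011 01110000 10010001 01100100 01001011 01000011 00011111 00101000 11000000 10111011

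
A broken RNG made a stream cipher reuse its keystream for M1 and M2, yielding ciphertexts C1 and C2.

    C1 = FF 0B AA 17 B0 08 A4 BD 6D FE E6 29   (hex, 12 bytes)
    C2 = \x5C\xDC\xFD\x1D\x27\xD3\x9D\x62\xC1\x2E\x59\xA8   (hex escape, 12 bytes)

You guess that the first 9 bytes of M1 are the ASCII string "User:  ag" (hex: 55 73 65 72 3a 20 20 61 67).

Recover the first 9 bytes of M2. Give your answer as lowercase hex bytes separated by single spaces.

First, C1 ⊕ C2 = (M1 ⊕ K) ⊕ (M2 ⊕ K) = M1 ⊕ M2, so the key drops out. Then M2 = (M1 ⊕ M2) ⊕ M1 over the first 9 bytes.
byte 0: (ff ^ 5c) ^ 55 = a3 ^ 55 = f6
byte 1: (0b ^ dc) ^ 73 = d7 ^ 73 = a4
byte 2: (aa ^ fd) ^ 65 = 57 ^ 65 = 32
byte 3: (17 ^ 1d) ^ 72 = 0a ^ 72 = 78
byte 4: (b0 ^ 27) ^ 3a = 97 ^ 3a = ad
byte 5: (08 ^ d3) ^ 20 = db ^ 20 = fb
byte 6: (a4 ^ 9d) ^ 20 = 39 ^ 20 = 19
byte 7: (bd ^ 62) ^ 61 = df ^ 61 = be
byte 8: (6d ^ c1) ^ 67 = ac ^ 67 = cb

f6 a4 32 78 ad fb 19 be cb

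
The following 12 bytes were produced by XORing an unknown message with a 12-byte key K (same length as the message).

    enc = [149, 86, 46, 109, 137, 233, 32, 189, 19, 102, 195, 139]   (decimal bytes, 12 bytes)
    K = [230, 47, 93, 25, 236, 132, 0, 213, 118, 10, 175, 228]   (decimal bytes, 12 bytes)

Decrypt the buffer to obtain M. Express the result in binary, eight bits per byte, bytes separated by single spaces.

byte 0: 149 XOR 230 = 115
byte 1:  86 XOR  47 = 121
byte 2:  46 XOR  93 = 115
byte 3: 109 XOR  25 = 116
byte 4: 137 XOR 236 = 101
byte 5: 233 XOR 132 = 109
byte 6:  32 XOR   0 =  32
byte 7: 189 XOR 213 = 104
byte 8:  19 XOR 118 = 101
byte 9: 102 XOR  10 = 108
byte 10: 195 XOR 175 = 108
byte 11: 139 XOR 228 = 111

01110011 01111001 01110011 01110100 01100101 01101101 00100000 01101000 01100101 01101100 01101100 01101111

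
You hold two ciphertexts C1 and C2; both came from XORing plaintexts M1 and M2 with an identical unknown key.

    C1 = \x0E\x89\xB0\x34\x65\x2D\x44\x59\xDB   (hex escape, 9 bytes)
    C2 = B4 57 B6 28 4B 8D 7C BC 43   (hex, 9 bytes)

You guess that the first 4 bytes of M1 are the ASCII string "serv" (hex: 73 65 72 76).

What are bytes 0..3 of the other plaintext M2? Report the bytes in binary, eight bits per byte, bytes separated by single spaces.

First, C1 ⊕ C2 = (M1 ⊕ K) ⊕ (M2 ⊕ K) = M1 ⊕ M2, so the key drops out. Then M2 = (M1 ⊕ M2) ⊕ M1 over the first 4 bytes.
byte 0: (0e XOR b4) XOR 73 = ba XOR 73 = c9
byte 1: (89 XOR 57) XOR 65 = de XOR 65 = bb
byte 2: (b0 XOR b6) XOR 72 = 06 XOR 72 = 74
byte 3: (34 XOR 28) XOR 76 = 1c XOR 76 = 6a

11001001 10111011 01110100 01101010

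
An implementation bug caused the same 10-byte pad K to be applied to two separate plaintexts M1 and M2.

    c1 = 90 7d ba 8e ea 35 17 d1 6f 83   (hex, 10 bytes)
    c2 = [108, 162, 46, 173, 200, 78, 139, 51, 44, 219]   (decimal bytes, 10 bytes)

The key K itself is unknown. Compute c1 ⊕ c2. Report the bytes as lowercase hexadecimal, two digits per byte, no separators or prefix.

c1 ⊕ c2 = (M1 ⊕ K) ⊕ (M2 ⊕ K) = M1 ⊕ M2 — the shared key cancels under XOR.
144 XOR 108 = 252
125 XOR 162 = 223
186 XOR  46 = 148
142 XOR 173 =  35
234 XOR 200 =  34
 53 XOR  78 = 123
 23 XOR 139 = 156
209 XOR  51 = 226
111 XOR  44 =  67
131 XOR 219 =  88

fcdf9423227b9ce24358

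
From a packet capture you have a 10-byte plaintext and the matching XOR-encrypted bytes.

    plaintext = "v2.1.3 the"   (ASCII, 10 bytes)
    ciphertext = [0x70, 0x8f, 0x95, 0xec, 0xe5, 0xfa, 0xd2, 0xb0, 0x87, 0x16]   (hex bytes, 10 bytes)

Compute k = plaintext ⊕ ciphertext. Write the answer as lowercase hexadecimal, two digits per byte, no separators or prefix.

Since ciphertext = plaintext ⊕ k, XORing both sides with plaintext gives k = plaintext ⊕ ciphertext.
byte 0: 01110110 ⊕ 01110000 = 00000110
byte 1: 00110010 ⊕ 10001111 = 10111101
byte 2: 00101110 ⊕ 10010101 = 10111011
byte 3: 00110001 ⊕ 11101100 = 11011101
byte 4: 00101110 ⊕ 11100101 = 11001011
byte 5: 00110011 ⊕ 11111010 = 11001001
byte 6: 00100000 ⊕ 11010010 = 11110010
byte 7: 01110100 ⊕ 10110000 = 11000100
byte 8: 01101000 ⊕ 10000111 = 11101111
byte 9: 01100101 ⊕ 00010110 = 01110011

06bdbbddcbc9f2c4ef73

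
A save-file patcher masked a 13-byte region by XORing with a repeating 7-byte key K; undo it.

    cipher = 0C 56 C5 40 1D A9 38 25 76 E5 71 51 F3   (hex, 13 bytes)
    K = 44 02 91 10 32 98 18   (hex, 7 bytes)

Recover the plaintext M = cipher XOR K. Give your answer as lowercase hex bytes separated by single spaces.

The 7-byte key repeats, so the effective keystream is 44 02 91 10 32 98 18 44 02 91 10 32 98.
byte 0: 00001100 XOR 01000100 = 01001000
byte 1: 01010110 XOR 00000010 = 01010100
byte 2: 11000101 XOR 10010001 = 01010100
byte 3: 01000000 XOR 00010000 = 01010000
byte 4: 00011101 XOR 00110010 = 00101111
byte 5: 10101001 XOR 10011000 = 00110001
byte 6: 00111000 XOR 00011000 = 00100000
byte 7: 00100101 XOR 01000100 = 01100001
byte 8: 01110110 XOR 00000010 = 01110100
byte 9: 11100101 XOR 10010001 = 01110100
byte 10: 01110001 XOR 00010000 = 01100001
byte 11: 01010001 XOR 00110010 = 01100011
byte 12: 11110011 XOR 10011000 = 01101011

48 54 54 50 2f 31 20 61 74 74 61 63 6b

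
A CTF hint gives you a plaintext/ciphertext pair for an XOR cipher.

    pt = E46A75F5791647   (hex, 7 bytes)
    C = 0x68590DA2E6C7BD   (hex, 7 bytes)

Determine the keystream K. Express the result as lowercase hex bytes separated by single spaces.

8c 33 78 57 9f d1 fa

Since C = pt ⊕ K, XORing both sides with pt gives K = pt ⊕ C.
e4 ^ 68 = 8c
6a ^ 59 = 33
75 ^ 0d = 78
f5 ^ a2 = 57
79 ^ e6 = 9f
16 ^ c7 = d1
47 ^ bd = fa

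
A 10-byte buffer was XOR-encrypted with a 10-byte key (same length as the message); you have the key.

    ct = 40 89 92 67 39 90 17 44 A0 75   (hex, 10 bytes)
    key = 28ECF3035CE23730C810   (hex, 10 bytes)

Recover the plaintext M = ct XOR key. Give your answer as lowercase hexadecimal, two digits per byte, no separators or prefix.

68656164657220746865

XOR is its own inverse, so applying the key byte-wise gives the result directly.
byte 0: 40 ⊕ 28 = 68
byte 1: 89 ⊕ ec = 65
byte 2: 92 ⊕ f3 = 61
byte 3: 67 ⊕ 03 = 64
byte 4: 39 ⊕ 5c = 65
byte 5: 90 ⊕ e2 = 72
byte 6: 17 ⊕ 37 = 20
byte 7: 44 ⊕ 30 = 74
byte 8: a0 ⊕ c8 = 68
byte 9: 75 ⊕ 10 = 65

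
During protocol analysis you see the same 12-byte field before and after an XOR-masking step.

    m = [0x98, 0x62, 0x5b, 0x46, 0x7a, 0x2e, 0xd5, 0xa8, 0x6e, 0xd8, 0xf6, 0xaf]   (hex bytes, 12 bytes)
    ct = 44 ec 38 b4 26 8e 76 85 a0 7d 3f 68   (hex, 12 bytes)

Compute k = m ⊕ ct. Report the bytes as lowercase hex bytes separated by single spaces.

Since ct = m ⊕ k, XORing both sides with m gives k = m ⊕ ct.
98 xor 44 = dc
62 xor ec = 8e
5b xor 38 = 63
46 xor b4 = f2
7a xor 26 = 5c
2e xor 8e = a0
d5 xor 76 = a3
a8 xor 85 = 2d
6e xor a0 = ce
d8 xor 7d = a5
f6 xor 3f = c9
af xor 68 = c7

dc 8e 63 f2 5c a0 a3 2d ce a5 c9 c7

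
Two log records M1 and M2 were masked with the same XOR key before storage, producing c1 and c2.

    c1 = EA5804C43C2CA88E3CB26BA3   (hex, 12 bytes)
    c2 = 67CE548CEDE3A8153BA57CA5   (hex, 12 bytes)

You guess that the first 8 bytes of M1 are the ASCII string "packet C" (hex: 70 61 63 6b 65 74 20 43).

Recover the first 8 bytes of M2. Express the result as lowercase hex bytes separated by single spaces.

First, c1 ⊕ c2 = (M1 ⊕ K) ⊕ (M2 ⊕ K) = M1 ⊕ M2, so the key drops out. Then M2 = (M1 ⊕ M2) ⊕ M1 over the first 8 bytes.
byte 0: (ea XOR 67) XOR 70 = 8d XOR 70 = fd
byte 1: (58 XOR ce) XOR 61 = 96 XOR 61 = f7
byte 2: (04 XOR 54) XOR 63 = 50 XOR 63 = 33
byte 3: (c4 XOR 8c) XOR 6b = 48 XOR 6b = 23
byte 4: (3c XOR ed) XOR 65 = d1 XOR 65 = b4
byte 5: (2c XOR e3) XOR 74 = cf XOR 74 = bb
byte 6: (a8 XOR a8) XOR 20 = 00 XOR 20 = 20
byte 7: (8e XOR 15) XOR 43 = 9b XOR 43 = d8

fd f7 33 23 b4 bb 20 d8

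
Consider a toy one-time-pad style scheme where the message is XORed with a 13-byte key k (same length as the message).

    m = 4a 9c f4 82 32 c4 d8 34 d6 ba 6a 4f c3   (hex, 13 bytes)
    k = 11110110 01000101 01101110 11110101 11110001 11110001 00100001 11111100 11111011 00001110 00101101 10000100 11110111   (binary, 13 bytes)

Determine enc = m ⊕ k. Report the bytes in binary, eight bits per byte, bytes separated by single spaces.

XOR is its own inverse, so applying the key byte-wise gives the result directly.
byte 0: 01001010 xor 11110110 = 10111100
byte 1: 10011100 xor 01000101 = 11011001
byte 2: 11110100 xor 01101110 = 10011010
byte 3: 10000010 xor 11110101 = 01110111
byte 4: 00110010 xor 11110001 = 11000011
byte 5: 11000100 xor 11110001 = 00110101
byte 6: 11011000 xor 00100001 = 11111001
byte 7: 00110100 xor 11111100 = 11001000
byte 8: 11010110 xor 11111011 = 00101101
byte 9: 10111010 xor 00001110 = 10110100
byte 10: 01101010 xor 00101101 = 01000111
byte 11: 01001111 xor 10000100 = 11001011
byte 12: 11000011 xor 11110111 = 00110100

10111100 11011001 10011010 01110111 11000011 00110101 11111001 11001000 00101101 10110100 01000111 11001011 00110100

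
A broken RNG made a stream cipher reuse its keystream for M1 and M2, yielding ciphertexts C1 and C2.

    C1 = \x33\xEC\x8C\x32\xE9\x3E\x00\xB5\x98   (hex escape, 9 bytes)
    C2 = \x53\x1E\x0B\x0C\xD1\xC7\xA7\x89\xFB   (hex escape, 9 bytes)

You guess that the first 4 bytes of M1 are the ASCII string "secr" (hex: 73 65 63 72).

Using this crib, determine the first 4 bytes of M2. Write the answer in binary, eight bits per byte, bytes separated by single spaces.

00010011 10010111 11100100 01001100

First, C1 ⊕ C2 = (M1 ⊕ K) ⊕ (M2 ⊕ K) = M1 ⊕ M2, so the key drops out. Then M2 = (M1 ⊕ M2) ⊕ M1 over the first 4 bytes.
byte 0: (33 ^ 53) ^ 73 = 60 ^ 73 = 13
byte 1: (ec ^ 1e) ^ 65 = f2 ^ 65 = 97
byte 2: (8c ^ 0b) ^ 63 = 87 ^ 63 = e4
byte 3: (32 ^ 0c) ^ 72 = 3e ^ 72 = 4c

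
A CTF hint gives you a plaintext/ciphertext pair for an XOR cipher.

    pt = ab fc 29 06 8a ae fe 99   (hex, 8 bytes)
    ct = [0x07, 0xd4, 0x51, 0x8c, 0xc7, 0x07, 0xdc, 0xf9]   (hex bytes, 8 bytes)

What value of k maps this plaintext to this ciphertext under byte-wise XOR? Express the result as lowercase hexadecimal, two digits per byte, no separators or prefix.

ac28788a4da92260

Since ct = pt ⊕ k, XORing both sides with pt gives k = pt ⊕ ct.
byte 0: 171 XOR   7 = 172
byte 1: 252 XOR 212 =  40
byte 2:  41 XOR  81 = 120
byte 3:   6 XOR 140 = 138
byte 4: 138 XOR 199 =  77
byte 5: 174 XOR   7 = 169
byte 6: 254 XOR 220 =  34
byte 7: 153 XOR 249 =  96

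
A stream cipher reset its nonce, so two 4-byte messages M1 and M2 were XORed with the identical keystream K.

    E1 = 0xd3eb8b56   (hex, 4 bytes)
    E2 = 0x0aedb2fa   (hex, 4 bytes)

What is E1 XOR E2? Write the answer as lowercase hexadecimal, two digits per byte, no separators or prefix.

E1 ⊕ E2 = (M1 ⊕ K) ⊕ (M2 ⊕ K) = M1 ⊕ M2 — the shared key cancels under XOR.
byte 0: 211 xor  10 = 217
byte 1: 235 xor 237 =   6
byte 2: 139 xor 178 =  57
byte 3:  86 xor 250 = 172

d90639ac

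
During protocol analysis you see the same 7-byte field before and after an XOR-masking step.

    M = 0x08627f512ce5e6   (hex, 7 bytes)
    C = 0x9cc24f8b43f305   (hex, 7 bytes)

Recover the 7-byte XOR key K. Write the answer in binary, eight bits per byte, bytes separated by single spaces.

10010100 10100000 00110000 11011010 01101111 00010110 11100011

Since C = M ⊕ K, XORing both sides with M gives K = M ⊕ C.
  8 xor 156 = 148
 98 xor 194 = 160
127 xor  79 =  48
 81 xor 139 = 218
 44 xor  67 = 111
229 xor 243 =  22
230 xor   5 = 227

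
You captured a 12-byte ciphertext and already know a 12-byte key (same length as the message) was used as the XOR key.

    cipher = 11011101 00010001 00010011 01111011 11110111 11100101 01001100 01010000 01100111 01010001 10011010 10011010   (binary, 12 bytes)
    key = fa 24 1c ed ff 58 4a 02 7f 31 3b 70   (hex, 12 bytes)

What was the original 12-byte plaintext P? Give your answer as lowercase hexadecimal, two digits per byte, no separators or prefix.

27350f9608bd06521860a1ea

221 xor 250 =  39
 17 xor  36 =  53
 19 xor  28 =  15
123 xor 237 = 150
247 xor 255 =   8
229 xor  88 = 189
 76 xor  74 =   6
 80 xor   2 =  82
103 xor 127 =  24
 81 xor  49 =  96
154 xor  59 = 161
154 xor 112 = 234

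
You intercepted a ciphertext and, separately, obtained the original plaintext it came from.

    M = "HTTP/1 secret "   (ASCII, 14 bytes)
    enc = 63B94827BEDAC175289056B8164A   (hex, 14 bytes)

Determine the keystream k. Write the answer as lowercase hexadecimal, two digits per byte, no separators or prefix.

2bed1c7791ebe1064df324dd626a

Since enc = M ⊕ k, XORing both sides with M gives k = M ⊕ enc.
48 ⊕ 63 = 2b
54 ⊕ b9 = ed
54 ⊕ 48 = 1c
50 ⊕ 27 = 77
2f ⊕ be = 91
31 ⊕ da = eb
20 ⊕ c1 = e1
73 ⊕ 75 = 06
65 ⊕ 28 = 4d
63 ⊕ 90 = f3
72 ⊕ 56 = 24
65 ⊕ b8 = dd
74 ⊕ 16 = 62
20 ⊕ 4a = 6a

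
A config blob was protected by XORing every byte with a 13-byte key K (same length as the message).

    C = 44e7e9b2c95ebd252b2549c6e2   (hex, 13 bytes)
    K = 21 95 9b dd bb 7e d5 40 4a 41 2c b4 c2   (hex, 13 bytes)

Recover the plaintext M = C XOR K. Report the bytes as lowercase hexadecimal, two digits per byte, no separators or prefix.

44 xor 21 = 65
e7 xor 95 = 72
e9 xor 9b = 72
b2 xor dd = 6f
c9 xor bb = 72
5e xor 7e = 20
bd xor d5 = 68
25 xor 40 = 65
2b xor 4a = 61
25 xor 41 = 64
49 xor 2c = 65
c6 xor b4 = 72
e2 xor c2 = 20

6572726f722068656164657220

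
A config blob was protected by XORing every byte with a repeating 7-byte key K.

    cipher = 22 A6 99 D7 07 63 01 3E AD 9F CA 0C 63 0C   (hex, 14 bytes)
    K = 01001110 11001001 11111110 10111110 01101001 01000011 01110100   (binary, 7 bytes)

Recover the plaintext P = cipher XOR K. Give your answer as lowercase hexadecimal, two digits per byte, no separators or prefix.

6c6f67696e207570646174652078

The 7-byte key repeats, so the effective keystream is 4e c9 fe be 69 43 74 4e c9 fe be 69 43 74.
byte 0:  34 ⊕  78 = 108
byte 1: 166 ⊕ 201 = 111
byte 2: 153 ⊕ 254 = 103
byte 3: 215 ⊕ 190 = 105
byte 4:   7 ⊕ 105 = 110
byte 5:  99 ⊕  67 =  32
byte 6:   1 ⊕ 116 = 117
byte 7:  62 ⊕  78 = 112
byte 8: 173 ⊕ 201 = 100
byte 9: 159 ⊕ 254 =  97
byte 10: 202 ⊕ 190 = 116
byte 11:  12 ⊕ 105 = 101
byte 12:  99 ⊕  67 =  32
byte 13:  12 ⊕ 116 = 120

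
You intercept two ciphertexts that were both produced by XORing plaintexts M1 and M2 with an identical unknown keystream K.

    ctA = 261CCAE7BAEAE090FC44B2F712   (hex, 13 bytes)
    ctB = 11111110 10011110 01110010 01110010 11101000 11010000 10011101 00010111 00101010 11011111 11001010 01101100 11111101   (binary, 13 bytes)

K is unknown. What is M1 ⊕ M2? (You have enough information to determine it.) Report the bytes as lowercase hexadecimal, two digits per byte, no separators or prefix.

ctA ⊕ ctB = (M1 ⊕ K) ⊕ (M2 ⊕ K) = M1 ⊕ M2 — the shared key cancels under XOR.
byte 0: 00100110 xor 11111110 = 11011000
byte 1: 00011100 xor 10011110 = 10000010
byte 2: 11001010 xor 01110010 = 10111000
byte 3: 11100111 xor 01110010 = 10010101
byte 4: 10111010 xor 11101000 = 01010010
byte 5: 11101010 xor 11010000 = 00111010
byte 6: 11100000 xor 10011101 = 01111101
byte 7: 10010000 xor 00010111 = 10000111
byte 8: 11111100 xor 00101010 = 11010110
byte 9: 01000100 xor 11011111 = 10011011
byte 10: 10110010 xor 11001010 = 01111000
byte 11: 11110111 xor 01101100 = 10011011
byte 12: 00010010 xor 11111101 = 11101111

d882b895523a7d87d69b789bef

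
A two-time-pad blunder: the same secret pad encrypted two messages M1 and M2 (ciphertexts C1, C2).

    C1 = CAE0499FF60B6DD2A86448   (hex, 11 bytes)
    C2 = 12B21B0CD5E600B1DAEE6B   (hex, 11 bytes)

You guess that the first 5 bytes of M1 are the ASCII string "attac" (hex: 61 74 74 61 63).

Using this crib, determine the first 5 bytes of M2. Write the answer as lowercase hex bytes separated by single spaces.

First, C1 ⊕ C2 = (M1 ⊕ K) ⊕ (M2 ⊕ K) = M1 ⊕ M2, so the key drops out. Then M2 = (M1 ⊕ M2) ⊕ M1 over the first 5 bytes.
byte 0: (ca ^ 12) ^ 61 = d8 ^ 61 = b9
byte 1: (e0 ^ b2) ^ 74 = 52 ^ 74 = 26
byte 2: (49 ^ 1b) ^ 74 = 52 ^ 74 = 26
byte 3: (9f ^ 0c) ^ 61 = 93 ^ 61 = f2
byte 4: (f6 ^ d5) ^ 63 = 23 ^ 63 = 40

b9 26 26 f2 40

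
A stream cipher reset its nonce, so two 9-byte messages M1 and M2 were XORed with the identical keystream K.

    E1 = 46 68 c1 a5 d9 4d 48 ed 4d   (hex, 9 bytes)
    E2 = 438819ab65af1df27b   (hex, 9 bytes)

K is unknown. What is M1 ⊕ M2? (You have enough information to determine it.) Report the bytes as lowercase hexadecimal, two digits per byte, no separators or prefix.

E1 ⊕ E2 = (M1 ⊕ K) ⊕ (M2 ⊕ K) = M1 ⊕ M2 — the shared key cancels under XOR.
46 ⊕ 43 = 05
68 ⊕ 88 = e0
c1 ⊕ 19 = d8
a5 ⊕ ab = 0e
d9 ⊕ 65 = bc
4d ⊕ af = e2
48 ⊕ 1d = 55
ed ⊕ f2 = 1f
4d ⊕ 7b = 36

05e0d80ebce2551f36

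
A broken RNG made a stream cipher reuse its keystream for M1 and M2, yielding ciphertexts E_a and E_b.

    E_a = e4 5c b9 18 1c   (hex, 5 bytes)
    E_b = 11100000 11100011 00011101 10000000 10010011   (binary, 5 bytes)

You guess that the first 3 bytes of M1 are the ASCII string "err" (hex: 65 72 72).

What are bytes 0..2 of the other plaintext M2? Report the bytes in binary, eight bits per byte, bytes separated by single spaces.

01100001 11001101 11010110

First, E_a ⊕ E_b = (M1 ⊕ K) ⊕ (M2 ⊕ K) = M1 ⊕ M2, so the key drops out. Then M2 = (M1 ⊕ M2) ⊕ M1 over the first 3 bytes.
byte 0: (e4 xor e0) xor 65 = 04 xor 65 = 61
byte 1: (5c xor e3) xor 72 = bf xor 72 = cd
byte 2: (b9 xor 1d) xor 72 = a4 xor 72 = d6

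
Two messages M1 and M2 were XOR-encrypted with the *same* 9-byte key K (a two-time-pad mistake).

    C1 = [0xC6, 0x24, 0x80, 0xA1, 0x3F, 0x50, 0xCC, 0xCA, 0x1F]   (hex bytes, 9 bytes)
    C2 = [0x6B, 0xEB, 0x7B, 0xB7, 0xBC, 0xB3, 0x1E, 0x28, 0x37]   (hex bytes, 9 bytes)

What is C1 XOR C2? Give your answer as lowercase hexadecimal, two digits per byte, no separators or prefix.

C1 ⊕ C2 = (M1 ⊕ K) ⊕ (M2 ⊕ K) = M1 ⊕ M2 — the shared key cancels under XOR.
c6 ⊕ 6b = ad
24 ⊕ eb = cf
80 ⊕ 7b = fb
a1 ⊕ b7 = 16
3f ⊕ bc = 83
50 ⊕ b3 = e3
cc ⊕ 1e = d2
ca ⊕ 28 = e2
1f ⊕ 37 = 28

adcffb1683e3d2e228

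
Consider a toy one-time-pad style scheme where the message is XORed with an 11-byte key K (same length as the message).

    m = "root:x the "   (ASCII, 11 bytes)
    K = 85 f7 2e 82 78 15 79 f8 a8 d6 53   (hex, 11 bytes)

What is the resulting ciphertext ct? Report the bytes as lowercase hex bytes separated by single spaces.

f7 98 41 f6 42 6d 59 8c c0 b3 73

XOR is its own inverse, so applying the key byte-wise gives the result directly.
01110010 ⊕ 10000101 = 11110111
01101111 ⊕ 11110111 = 10011000
01101111 ⊕ 00101110 = 01000001
01110100 ⊕ 10000010 = 11110110
00111010 ⊕ 01111000 = 01000010
01111000 ⊕ 00010101 = 01101101
00100000 ⊕ 01111001 = 01011001
01110100 ⊕ 11111000 = 10001100
01101000 ⊕ 10101000 = 11000000
01100101 ⊕ 11010110 = 10110011
00100000 ⊕ 01010011 = 01110011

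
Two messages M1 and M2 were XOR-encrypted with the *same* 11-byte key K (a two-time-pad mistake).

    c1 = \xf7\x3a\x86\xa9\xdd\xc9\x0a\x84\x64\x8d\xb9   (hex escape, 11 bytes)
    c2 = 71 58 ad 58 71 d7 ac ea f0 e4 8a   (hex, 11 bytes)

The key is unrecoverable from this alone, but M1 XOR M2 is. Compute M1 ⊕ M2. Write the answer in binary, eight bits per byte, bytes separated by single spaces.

c1 ⊕ c2 = (M1 ⊕ K) ⊕ (M2 ⊕ K) = M1 ⊕ M2 — the shared key cancels under XOR.
247 ^ 113 = 134
 58 ^  88 =  98
134 ^ 173 =  43
169 ^  88 = 241
221 ^ 113 = 172
201 ^ 215 =  30
 10 ^ 172 = 166
132 ^ 234 = 110
100 ^ 240 = 148
141 ^ 228 = 105
185 ^ 138 =  51

10000110 01100010 00101011 11110001 10101100 00011110 10100110 01101110 10010100 01101001 00110011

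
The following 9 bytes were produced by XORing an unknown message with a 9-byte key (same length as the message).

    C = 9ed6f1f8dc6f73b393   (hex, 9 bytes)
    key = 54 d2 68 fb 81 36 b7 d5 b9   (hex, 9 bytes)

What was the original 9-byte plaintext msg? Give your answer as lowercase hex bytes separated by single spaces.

ca 04 99 03 5d 59 c4 66 2a

XOR is its own inverse, so applying the key byte-wise gives the result directly.
byte 0: 9e XOR 54 = ca
byte 1: d6 XOR d2 = 04
byte 2: f1 XOR 68 = 99
byte 3: f8 XOR fb = 03
byte 4: dc XOR 81 = 5d
byte 5: 6f XOR 36 = 59
byte 6: 73 XOR b7 = c4
byte 7: b3 XOR d5 = 66
byte 8: 93 XOR b9 = 2a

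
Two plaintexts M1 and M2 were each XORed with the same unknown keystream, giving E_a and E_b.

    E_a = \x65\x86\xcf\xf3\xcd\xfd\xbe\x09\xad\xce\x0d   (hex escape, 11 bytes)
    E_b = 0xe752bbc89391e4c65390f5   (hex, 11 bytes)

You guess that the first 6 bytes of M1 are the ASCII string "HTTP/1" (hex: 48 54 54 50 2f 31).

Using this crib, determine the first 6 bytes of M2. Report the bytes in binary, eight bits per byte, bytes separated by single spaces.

First, E_a ⊕ E_b = (M1 ⊕ K) ⊕ (M2 ⊕ K) = M1 ⊕ M2, so the key drops out. Then M2 = (M1 ⊕ M2) ⊕ M1 over the first 6 bytes.
byte 0: (65 XOR e7) XOR 48 = 82 XOR 48 = ca
byte 1: (86 XOR 52) XOR 54 = d4 XOR 54 = 80
byte 2: (cf XOR bb) XOR 54 = 74 XOR 54 = 20
byte 3: (f3 XOR c8) XOR 50 = 3b XOR 50 = 6b
byte 4: (cd XOR 93) XOR 2f = 5e XOR 2f = 71
byte 5: (fd XOR 91) XOR 31 = 6c XOR 31 = 5d

11001010 10000000 00100000 01101011 01110001 01011101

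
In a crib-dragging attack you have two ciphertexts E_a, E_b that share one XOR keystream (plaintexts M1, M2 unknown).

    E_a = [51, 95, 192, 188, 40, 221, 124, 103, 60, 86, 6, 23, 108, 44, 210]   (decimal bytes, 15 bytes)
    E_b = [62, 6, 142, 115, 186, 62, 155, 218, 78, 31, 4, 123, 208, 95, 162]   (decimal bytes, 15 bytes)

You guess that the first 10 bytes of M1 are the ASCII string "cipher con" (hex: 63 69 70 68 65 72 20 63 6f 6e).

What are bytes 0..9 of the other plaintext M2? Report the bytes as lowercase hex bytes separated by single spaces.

First, E_a ⊕ E_b = (M1 ⊕ K) ⊕ (M2 ⊕ K) = M1 ⊕ M2, so the key drops out. Then M2 = (M1 ⊕ M2) ⊕ M1 over the first 10 bytes.
byte 0: (33 ^ 3e) ^ 63 = 0d ^ 63 = 6e
byte 1: (5f ^ 06) ^ 69 = 59 ^ 69 = 30
byte 2: (c0 ^ 8e) ^ 70 = 4e ^ 70 = 3e
byte 3: (bc ^ 73) ^ 68 = cf ^ 68 = a7
byte 4: (28 ^ ba) ^ 65 = 92 ^ 65 = f7
byte 5: (dd ^ 3e) ^ 72 = e3 ^ 72 = 91
byte 6: (7c ^ 9b) ^ 20 = e7 ^ 20 = c7
byte 7: (67 ^ da) ^ 63 = bd ^ 63 = de
byte 8: (3c ^ 4e) ^ 6f = 72 ^ 6f = 1d
byte 9: (56 ^ 1f) ^ 6e = 49 ^ 6e = 27

6e 30 3e a7 f7 91 c7 de 1d 27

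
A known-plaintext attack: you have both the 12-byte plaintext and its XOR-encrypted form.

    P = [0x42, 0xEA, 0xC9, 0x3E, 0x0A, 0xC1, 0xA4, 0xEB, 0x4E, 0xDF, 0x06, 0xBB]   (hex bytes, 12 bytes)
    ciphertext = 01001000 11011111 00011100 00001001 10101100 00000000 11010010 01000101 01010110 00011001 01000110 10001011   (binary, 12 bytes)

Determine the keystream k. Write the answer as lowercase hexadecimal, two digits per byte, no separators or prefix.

0a35d537a6c176ae18c64030

Since ciphertext = P ⊕ k, XORing both sides with P gives k = P ⊕ ciphertext.
01000010 ^ 01001000 = 00001010
11101010 ^ 11011111 = 00110101
11001001 ^ 00011100 = 11010101
00111110 ^ 00001001 = 00110111
00001010 ^ 10101100 = 10100110
11000001 ^ 00000000 = 11000001
10100100 ^ 11010010 = 01110110
11101011 ^ 01000101 = 10101110
01001110 ^ 01010110 = 00011000
11011111 ^ 00011001 = 11000110
00000110 ^ 01000110 = 01000000
10111011 ^ 10001011 = 00110000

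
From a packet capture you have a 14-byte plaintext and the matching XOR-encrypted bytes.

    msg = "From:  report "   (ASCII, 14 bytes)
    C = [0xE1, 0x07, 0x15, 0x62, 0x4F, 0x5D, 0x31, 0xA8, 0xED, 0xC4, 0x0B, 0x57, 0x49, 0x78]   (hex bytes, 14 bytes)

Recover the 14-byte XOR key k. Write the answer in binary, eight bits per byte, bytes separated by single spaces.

Since C = msg ⊕ k, XORing both sides with msg gives k = msg ⊕ C.
46 xor e1 = a7
72 xor 07 = 75
6f xor 15 = 7a
6d xor 62 = 0f
3a xor 4f = 75
20 xor 5d = 7d
20 xor 31 = 11
72 xor a8 = da
65 xor ed = 88
70 xor c4 = b4
6f xor 0b = 64
72 xor 57 = 25
74 xor 49 = 3d
20 xor 78 = 58

10100111 01110101 01111010 00001111 01110101 01111101 00010001 11011010 10001000 10110100 01100100 00100101 00111101 01011000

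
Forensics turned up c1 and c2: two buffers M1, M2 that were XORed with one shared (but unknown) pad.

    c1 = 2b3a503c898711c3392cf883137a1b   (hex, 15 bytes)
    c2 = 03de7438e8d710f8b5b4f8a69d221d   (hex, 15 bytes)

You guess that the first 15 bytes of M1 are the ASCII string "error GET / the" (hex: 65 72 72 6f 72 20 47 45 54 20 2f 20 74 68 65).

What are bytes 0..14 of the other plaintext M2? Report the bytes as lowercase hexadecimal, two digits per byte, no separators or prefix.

4d96566b1370467ed8b82f05fa3063

First, c1 ⊕ c2 = (M1 ⊕ K) ⊕ (M2 ⊕ K) = M1 ⊕ M2, so the key drops out. Then M2 = (M1 ⊕ M2) ⊕ M1 over the first 15 bytes.
byte 0: (2b ⊕ 03) ⊕ 65 = 28 ⊕ 65 = 4d
byte 1: (3a ⊕ de) ⊕ 72 = e4 ⊕ 72 = 96
byte 2: (50 ⊕ 74) ⊕ 72 = 24 ⊕ 72 = 56
byte 3: (3c ⊕ 38) ⊕ 6f = 04 ⊕ 6f = 6b
byte 4: (89 ⊕ e8) ⊕ 72 = 61 ⊕ 72 = 13
byte 5: (87 ⊕ d7) ⊕ 20 = 50 ⊕ 20 = 70
byte 6: (11 ⊕ 10) ⊕ 47 = 01 ⊕ 47 = 46
byte 7: (c3 ⊕ f8) ⊕ 45 = 3b ⊕ 45 = 7e
byte 8: (39 ⊕ b5) ⊕ 54 = 8c ⊕ 54 = d8
byte 9: (2c ⊕ b4) ⊕ 20 = 98 ⊕ 20 = b8
byte 10: (f8 ⊕ f8) ⊕ 2f = 00 ⊕ 2f = 2f
byte 11: (83 ⊕ a6) ⊕ 20 = 25 ⊕ 20 = 05
byte 12: (13 ⊕ 9d) ⊕ 74 = 8e ⊕ 74 = fa
byte 13: (7a ⊕ 22) ⊕ 68 = 58 ⊕ 68 = 30
byte 14: (1b ⊕ 1d) ⊕ 65 = 06 ⊕ 65 = 63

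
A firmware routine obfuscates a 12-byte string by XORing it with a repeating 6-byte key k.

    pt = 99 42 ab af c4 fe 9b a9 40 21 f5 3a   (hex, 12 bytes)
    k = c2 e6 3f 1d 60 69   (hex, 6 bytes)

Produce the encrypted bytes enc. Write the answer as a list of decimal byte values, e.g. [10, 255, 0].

[91, 164, 148, 178, 164, 151, 89, 79, 127, 60, 149, 83]

The 6-byte key repeats, so the effective keystream is c2 e6 3f 1d 60 69 c2 e6 3f 1d 60 69.
byte 0: 99 ⊕ c2 = 5b
byte 1: 42 ⊕ e6 = a4
byte 2: ab ⊕ 3f = 94
byte 3: af ⊕ 1d = b2
byte 4: c4 ⊕ 60 = a4
byte 5: fe ⊕ 69 = 97
byte 6: 9b ⊕ c2 = 59
byte 7: a9 ⊕ e6 = 4f
byte 8: 40 ⊕ 3f = 7f
byte 9: 21 ⊕ 1d = 3c
byte 10: f5 ⊕ 60 = 95
byte 11: 3a ⊕ 69 = 53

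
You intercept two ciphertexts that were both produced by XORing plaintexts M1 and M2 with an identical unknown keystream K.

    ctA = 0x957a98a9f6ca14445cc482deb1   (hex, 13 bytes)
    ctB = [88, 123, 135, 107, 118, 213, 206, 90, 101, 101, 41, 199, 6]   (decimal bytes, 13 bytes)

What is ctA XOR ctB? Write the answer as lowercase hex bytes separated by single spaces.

cd 01 1f c2 80 1f da 1e 39 a1 ab 19 b7

ctA ⊕ ctB = (M1 ⊕ K) ⊕ (M2 ⊕ K) = M1 ⊕ M2 — the shared key cancels under XOR.
95 ^ 58 = cd
7a ^ 7b = 01
98 ^ 87 = 1f
a9 ^ 6b = c2
f6 ^ 76 = 80
ca ^ d5 = 1f
14 ^ ce = da
44 ^ 5a = 1e
5c ^ 65 = 39
c4 ^ 65 = a1
82 ^ 29 = ab
de ^ c7 = 19
b1 ^ 06 = b7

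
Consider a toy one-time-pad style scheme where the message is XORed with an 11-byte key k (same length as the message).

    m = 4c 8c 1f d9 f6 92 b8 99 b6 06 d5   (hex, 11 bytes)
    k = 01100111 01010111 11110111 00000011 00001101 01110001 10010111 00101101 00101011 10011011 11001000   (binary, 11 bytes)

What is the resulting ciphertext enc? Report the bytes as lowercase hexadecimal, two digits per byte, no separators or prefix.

XOR is its own inverse, so applying the key byte-wise gives the result directly.
01001100 XOR 01100111 = 00101011
10001100 XOR 01010111 = 11011011
00011111 XOR 11110111 = 11101000
11011001 XOR 00000011 = 11011010
11110110 XOR 00001101 = 11111011
10010010 XOR 01110001 = 11100011
10111000 XOR 10010111 = 00101111
10011001 XOR 00101101 = 10110100
10110110 XOR 00101011 = 10011101
00000110 XOR 10011011 = 10011101
11010101 XOR 11001000 = 00011101

2bdbe8dafbe32fb49d9d1d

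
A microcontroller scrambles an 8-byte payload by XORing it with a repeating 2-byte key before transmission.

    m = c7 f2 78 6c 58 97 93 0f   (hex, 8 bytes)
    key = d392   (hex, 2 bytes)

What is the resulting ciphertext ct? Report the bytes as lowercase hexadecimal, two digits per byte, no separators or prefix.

1460abfe8b05409d

The 2-byte key repeats, so the effective keystream is d3 92 d3 92 d3 92 d3 92.
byte 0: c7 xor d3 = 14
byte 1: f2 xor 92 = 60
byte 2: 78 xor d3 = ab
byte 3: 6c xor 92 = fe
byte 4: 58 xor d3 = 8b
byte 5: 97 xor 92 = 05
byte 6: 93 xor d3 = 40
byte 7: 0f xor 92 = 9d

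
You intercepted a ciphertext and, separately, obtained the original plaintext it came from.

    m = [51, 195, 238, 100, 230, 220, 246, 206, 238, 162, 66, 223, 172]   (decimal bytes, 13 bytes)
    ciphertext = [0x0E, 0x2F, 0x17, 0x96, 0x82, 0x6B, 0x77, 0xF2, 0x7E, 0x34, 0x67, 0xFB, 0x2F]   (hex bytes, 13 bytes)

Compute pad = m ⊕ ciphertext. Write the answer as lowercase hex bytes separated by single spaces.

3d ec f9 f2 64 b7 81 3c 90 96 25 24 83

Since ciphertext = m ⊕ pad, XORing both sides with m gives pad = m ⊕ ciphertext.
33 ⊕ 0e = 3d
c3 ⊕ 2f = ec
ee ⊕ 17 = f9
64 ⊕ 96 = f2
e6 ⊕ 82 = 64
dc ⊕ 6b = b7
f6 ⊕ 77 = 81
ce ⊕ f2 = 3c
ee ⊕ 7e = 90
a2 ⊕ 34 = 96
42 ⊕ 67 = 25
df ⊕ fb = 24
ac ⊕ 2f = 83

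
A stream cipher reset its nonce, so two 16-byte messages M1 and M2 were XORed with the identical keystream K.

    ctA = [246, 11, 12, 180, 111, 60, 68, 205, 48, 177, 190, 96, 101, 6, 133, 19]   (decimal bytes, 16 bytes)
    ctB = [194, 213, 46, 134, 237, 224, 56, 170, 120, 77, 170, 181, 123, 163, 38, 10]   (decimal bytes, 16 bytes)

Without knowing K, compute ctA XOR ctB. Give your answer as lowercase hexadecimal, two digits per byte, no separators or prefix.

ctA ⊕ ctB = (M1 ⊕ K) ⊕ (M2 ⊕ K) = M1 ⊕ M2 — the shared key cancels under XOR.
f6 ⊕ c2 = 34
0b ⊕ d5 = de
0c ⊕ 2e = 22
b4 ⊕ 86 = 32
6f ⊕ ed = 82
3c ⊕ e0 = dc
44 ⊕ 38 = 7c
cd ⊕ aa = 67
30 ⊕ 78 = 48
b1 ⊕ 4d = fc
be ⊕ aa = 14
60 ⊕ b5 = d5
65 ⊕ 7b = 1e
06 ⊕ a3 = a5
85 ⊕ 26 = a3
13 ⊕ 0a = 19

34de223282dc7c6748fc14d51ea5a319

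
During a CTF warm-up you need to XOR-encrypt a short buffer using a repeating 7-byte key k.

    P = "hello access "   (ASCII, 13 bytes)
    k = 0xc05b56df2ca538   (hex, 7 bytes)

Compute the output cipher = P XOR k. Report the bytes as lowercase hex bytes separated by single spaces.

The 7-byte key repeats, so the effective keystream is c0 5b 56 df 2c a5 38 c0 5b 56 df 2c a5.
byte 0: 68 ⊕ c0 = a8
byte 1: 65 ⊕ 5b = 3e
byte 2: 6c ⊕ 56 = 3a
byte 3: 6c ⊕ df = b3
byte 4: 6f ⊕ 2c = 43
byte 5: 20 ⊕ a5 = 85
byte 6: 61 ⊕ 38 = 59
byte 7: 63 ⊕ c0 = a3
byte 8: 63 ⊕ 5b = 38
byte 9: 65 ⊕ 56 = 33
byte 10: 73 ⊕ df = ac
byte 11: 73 ⊕ 2c = 5f
byte 12: 20 ⊕ a5 = 85

a8 3e 3a b3 43 85 59 a3 38 33 ac 5f 85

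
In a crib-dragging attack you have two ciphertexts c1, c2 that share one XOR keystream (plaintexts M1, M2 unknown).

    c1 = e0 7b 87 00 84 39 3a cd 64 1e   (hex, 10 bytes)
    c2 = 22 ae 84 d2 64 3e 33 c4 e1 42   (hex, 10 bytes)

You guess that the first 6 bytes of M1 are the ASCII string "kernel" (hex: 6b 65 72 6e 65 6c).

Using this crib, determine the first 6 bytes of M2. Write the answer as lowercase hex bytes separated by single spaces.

a9 b0 71 bc 85 6b

First, c1 ⊕ c2 = (M1 ⊕ K) ⊕ (M2 ⊕ K) = M1 ⊕ M2, so the key drops out. Then M2 = (M1 ⊕ M2) ⊕ M1 over the first 6 bytes.
byte 0: (e0 XOR 22) XOR 6b = c2 XOR 6b = a9
byte 1: (7b XOR ae) XOR 65 = d5 XOR 65 = b0
byte 2: (87 XOR 84) XOR 72 = 03 XOR 72 = 71
byte 3: (00 XOR d2) XOR 6e = d2 XOR 6e = bc
byte 4: (84 XOR 64) XOR 65 = e0 XOR 65 = 85
byte 5: (39 XOR 3e) XOR 6c = 07 XOR 6c = 6b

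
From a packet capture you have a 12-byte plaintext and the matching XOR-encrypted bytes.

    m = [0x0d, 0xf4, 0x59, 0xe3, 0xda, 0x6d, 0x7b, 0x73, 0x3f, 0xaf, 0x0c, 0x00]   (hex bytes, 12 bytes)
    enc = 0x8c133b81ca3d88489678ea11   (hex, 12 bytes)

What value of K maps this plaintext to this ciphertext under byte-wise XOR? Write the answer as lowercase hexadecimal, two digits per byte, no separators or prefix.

81e762621050f33ba9d7e611

Since enc = m ⊕ K, XORing both sides with m gives K = m ⊕ enc.
0d xor 8c = 81
f4 xor 13 = e7
59 xor 3b = 62
e3 xor 81 = 62
da xor ca = 10
6d xor 3d = 50
7b xor 88 = f3
73 xor 48 = 3b
3f xor 96 = a9
af xor 78 = d7
0c xor ea = e6
00 xor 11 = 11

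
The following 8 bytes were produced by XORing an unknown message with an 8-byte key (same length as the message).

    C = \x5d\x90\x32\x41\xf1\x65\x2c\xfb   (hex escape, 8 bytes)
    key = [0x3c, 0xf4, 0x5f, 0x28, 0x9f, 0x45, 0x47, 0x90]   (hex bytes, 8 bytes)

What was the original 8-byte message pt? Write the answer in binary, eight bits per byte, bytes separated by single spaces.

byte 0: 01011101 XOR 00111100 = 01100001
byte 1: 10010000 XOR 11110100 = 01100100
byte 2: 00110010 XOR 01011111 = 01101101
byte 3: 01000001 XOR 00101000 = 01101001
byte 4: 11110001 XOR 10011111 = 01101110
byte 5: 01100101 XOR 01000101 = 00100000
byte 6: 00101100 XOR 01000111 = 01101011
byte 7: 11111011 XOR 10010000 = 01101011

01100001 01100100 01101101 01101001 01101110 00100000 01101011 01101011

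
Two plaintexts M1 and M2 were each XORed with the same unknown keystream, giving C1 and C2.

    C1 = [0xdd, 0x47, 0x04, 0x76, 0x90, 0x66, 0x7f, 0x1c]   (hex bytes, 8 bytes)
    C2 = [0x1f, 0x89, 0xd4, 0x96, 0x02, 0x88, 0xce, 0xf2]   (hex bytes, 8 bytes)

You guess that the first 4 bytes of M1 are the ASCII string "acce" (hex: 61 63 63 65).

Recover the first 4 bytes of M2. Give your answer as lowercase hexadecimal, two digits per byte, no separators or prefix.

a3adb385

First, C1 ⊕ C2 = (M1 ⊕ K) ⊕ (M2 ⊕ K) = M1 ⊕ M2, so the key drops out. Then M2 = (M1 ⊕ M2) ⊕ M1 over the first 4 bytes.
byte 0: (dd XOR 1f) XOR 61 = c2 XOR 61 = a3
byte 1: (47 XOR 89) XOR 63 = ce XOR 63 = ad
byte 2: (04 XOR d4) XOR 63 = d0 XOR 63 = b3
byte 3: (76 XOR 96) XOR 65 = e0 XOR 65 = 85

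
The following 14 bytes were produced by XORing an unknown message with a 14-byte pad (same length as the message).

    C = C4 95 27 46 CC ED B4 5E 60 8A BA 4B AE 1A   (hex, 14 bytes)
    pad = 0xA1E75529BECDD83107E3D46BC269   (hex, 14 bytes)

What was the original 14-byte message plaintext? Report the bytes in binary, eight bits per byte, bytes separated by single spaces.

01100101 01110010 01110010 01101111 01110010 00100000 01101100 01101111 01100111 01101001 01101110 00100000 01101100 01110011

byte 0: 196 XOR 161 = 101
byte 1: 149 XOR 231 = 114
byte 2:  39 XOR  85 = 114
byte 3:  70 XOR  41 = 111
byte 4: 204 XOR 190 = 114
byte 5: 237 XOR 205 =  32
byte 6: 180 XOR 216 = 108
byte 7:  94 XOR  49 = 111
byte 8:  96 XOR   7 = 103
byte 9: 138 XOR 227 = 105
byte 10: 186 XOR 212 = 110
byte 11:  75 XOR 107 =  32
byte 12: 174 XOR 194 = 108
byte 13:  26 XOR 105 = 115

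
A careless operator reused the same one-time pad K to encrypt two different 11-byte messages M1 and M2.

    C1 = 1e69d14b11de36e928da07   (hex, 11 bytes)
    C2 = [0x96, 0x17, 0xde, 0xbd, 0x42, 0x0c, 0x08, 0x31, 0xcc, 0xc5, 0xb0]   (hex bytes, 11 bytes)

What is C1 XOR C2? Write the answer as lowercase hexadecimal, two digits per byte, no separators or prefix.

C1 ⊕ C2 = (M1 ⊕ K) ⊕ (M2 ⊕ K) = M1 ⊕ M2 — the shared key cancels under XOR.
byte 0: 1e ⊕ 96 = 88
byte 1: 69 ⊕ 17 = 7e
byte 2: d1 ⊕ de = 0f
byte 3: 4b ⊕ bd = f6
byte 4: 11 ⊕ 42 = 53
byte 5: de ⊕ 0c = d2
byte 6: 36 ⊕ 08 = 3e
byte 7: e9 ⊕ 31 = d8
byte 8: 28 ⊕ cc = e4
byte 9: da ⊕ c5 = 1f
byte 10: 07 ⊕ b0 = b7

887e0ff653d23ed8e41fb7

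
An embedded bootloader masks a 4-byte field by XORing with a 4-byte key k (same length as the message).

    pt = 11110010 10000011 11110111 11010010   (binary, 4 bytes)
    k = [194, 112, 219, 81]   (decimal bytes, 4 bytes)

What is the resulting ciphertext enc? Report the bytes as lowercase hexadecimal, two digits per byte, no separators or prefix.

byte 0: 242 ^ 194 =  48
byte 1: 131 ^ 112 = 243
byte 2: 247 ^ 219 =  44
byte 3: 210 ^  81 = 131

30f32c83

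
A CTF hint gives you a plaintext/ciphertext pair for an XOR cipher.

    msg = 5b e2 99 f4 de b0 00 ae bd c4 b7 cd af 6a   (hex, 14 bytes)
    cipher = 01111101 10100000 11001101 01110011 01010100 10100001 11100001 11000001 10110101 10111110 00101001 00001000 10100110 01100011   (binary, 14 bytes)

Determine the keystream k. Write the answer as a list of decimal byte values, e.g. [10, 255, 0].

Since cipher = msg ⊕ k, XORing both sides with msg gives k = msg ⊕ cipher.
5b XOR 7d = 26
e2 XOR a0 = 42
99 XOR cd = 54
f4 XOR 73 = 87
de XOR 54 = 8a
b0 XOR a1 = 11
00 XOR e1 = e1
ae XOR c1 = 6f
bd XOR b5 = 08
c4 XOR be = 7a
b7 XOR 29 = 9e
cd XOR 08 = c5
af XOR a6 = 09
6a XOR 63 = 09

[38, 66, 84, 135, 138, 17, 225, 111, 8, 122, 158, 197, 9, 9]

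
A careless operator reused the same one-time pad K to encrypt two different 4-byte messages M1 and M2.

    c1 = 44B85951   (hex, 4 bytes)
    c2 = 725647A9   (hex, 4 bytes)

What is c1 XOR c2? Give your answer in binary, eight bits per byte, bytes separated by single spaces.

00110110 11101110 00011110 11111000

c1 ⊕ c2 = (M1 ⊕ K) ⊕ (M2 ⊕ K) = M1 ⊕ M2 — the shared key cancels under XOR.
byte 0: 01000100 XOR 01110010 = 00110110
byte 1: 10111000 XOR 01010110 = 11101110
byte 2: 01011001 XOR 01000111 = 00011110
byte 3: 01010001 XOR 10101001 = 11111000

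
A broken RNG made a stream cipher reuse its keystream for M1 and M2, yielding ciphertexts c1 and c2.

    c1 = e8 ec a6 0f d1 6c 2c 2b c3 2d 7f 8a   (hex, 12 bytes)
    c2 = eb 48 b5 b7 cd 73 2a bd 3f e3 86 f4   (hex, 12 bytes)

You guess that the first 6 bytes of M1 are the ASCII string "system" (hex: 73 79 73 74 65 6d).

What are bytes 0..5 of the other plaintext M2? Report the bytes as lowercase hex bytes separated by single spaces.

First, c1 ⊕ c2 = (M1 ⊕ K) ⊕ (M2 ⊕ K) = M1 ⊕ M2, so the key drops out. Then M2 = (M1 ⊕ M2) ⊕ M1 over the first 6 bytes.
byte 0: (e8 ⊕ eb) ⊕ 73 = 03 ⊕ 73 = 70
byte 1: (ec ⊕ 48) ⊕ 79 = a4 ⊕ 79 = dd
byte 2: (a6 ⊕ b5) ⊕ 73 = 13 ⊕ 73 = 60
byte 3: (0f ⊕ b7) ⊕ 74 = b8 ⊕ 74 = cc
byte 4: (d1 ⊕ cd) ⊕ 65 = 1c ⊕ 65 = 79
byte 5: (6c ⊕ 73) ⊕ 6d = 1f ⊕ 6d = 72

70 dd 60 cc 79 72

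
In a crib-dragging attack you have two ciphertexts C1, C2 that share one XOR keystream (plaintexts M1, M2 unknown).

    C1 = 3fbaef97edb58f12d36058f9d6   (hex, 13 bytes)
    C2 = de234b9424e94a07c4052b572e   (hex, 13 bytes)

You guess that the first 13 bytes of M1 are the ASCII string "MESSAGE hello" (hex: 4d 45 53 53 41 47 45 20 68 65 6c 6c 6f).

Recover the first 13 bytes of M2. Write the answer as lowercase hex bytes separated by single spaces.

ac dc f7 50 88 1b 80 35 7f 00 1f c2 97

First, C1 ⊕ C2 = (M1 ⊕ K) ⊕ (M2 ⊕ K) = M1 ⊕ M2, so the key drops out. Then M2 = (M1 ⊕ M2) ⊕ M1 over the first 13 bytes.
byte 0: (3f xor de) xor 4d = e1 xor 4d = ac
byte 1: (ba xor 23) xor 45 = 99 xor 45 = dc
byte 2: (ef xor 4b) xor 53 = a4 xor 53 = f7
byte 3: (97 xor 94) xor 53 = 03 xor 53 = 50
byte 4: (ed xor 24) xor 41 = c9 xor 41 = 88
byte 5: (b5 xor e9) xor 47 = 5c xor 47 = 1b
byte 6: (8f xor 4a) xor 45 = c5 xor 45 = 80
byte 7: (12 xor 07) xor 20 = 15 xor 20 = 35
byte 8: (d3 xor c4) xor 68 = 17 xor 68 = 7f
byte 9: (60 xor 05) xor 65 = 65 xor 65 = 00
byte 10: (58 xor 2b) xor 6c = 73 xor 6c = 1f
byte 11: (f9 xor 57) xor 6c = ae xor 6c = c2
byte 12: (d6 xor 2e) xor 6f = f8 xor 6f = 97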